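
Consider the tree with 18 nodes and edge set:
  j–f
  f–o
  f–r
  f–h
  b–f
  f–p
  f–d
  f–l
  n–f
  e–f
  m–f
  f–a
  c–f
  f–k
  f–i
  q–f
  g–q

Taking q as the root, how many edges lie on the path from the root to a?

q → f → a — 2 edges.

2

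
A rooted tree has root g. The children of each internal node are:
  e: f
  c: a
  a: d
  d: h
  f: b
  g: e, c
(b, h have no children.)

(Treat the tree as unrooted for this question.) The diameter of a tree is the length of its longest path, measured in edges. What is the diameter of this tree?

Starting from h, a farthest node is b at distance 7.
One longest path: h – d – a – c – g – e – f – b.
So the diameter is 7.

7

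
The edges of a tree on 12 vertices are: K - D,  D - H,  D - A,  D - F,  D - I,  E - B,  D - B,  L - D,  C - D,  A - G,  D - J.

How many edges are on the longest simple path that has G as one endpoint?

4

The node farthest from G is E, via G-A-D-B-E — 4 edges.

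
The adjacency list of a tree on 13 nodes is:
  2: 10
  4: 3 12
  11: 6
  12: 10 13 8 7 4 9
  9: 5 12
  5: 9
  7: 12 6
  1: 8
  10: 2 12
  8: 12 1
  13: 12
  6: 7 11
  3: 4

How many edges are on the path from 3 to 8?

Walking from 3: 3 - 4 - 12 - 8. Length 3.

3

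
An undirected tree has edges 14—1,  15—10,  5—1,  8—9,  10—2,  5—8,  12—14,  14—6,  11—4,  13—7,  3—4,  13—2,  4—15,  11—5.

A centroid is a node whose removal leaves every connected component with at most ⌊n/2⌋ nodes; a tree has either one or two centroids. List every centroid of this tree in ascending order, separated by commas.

11

Delete 11: the remaining components have sizes 7, 7. Max 7 ≤ 7, so 11 is a centroid.
Every other node leaves some component of size > 7, so the centroid is unique.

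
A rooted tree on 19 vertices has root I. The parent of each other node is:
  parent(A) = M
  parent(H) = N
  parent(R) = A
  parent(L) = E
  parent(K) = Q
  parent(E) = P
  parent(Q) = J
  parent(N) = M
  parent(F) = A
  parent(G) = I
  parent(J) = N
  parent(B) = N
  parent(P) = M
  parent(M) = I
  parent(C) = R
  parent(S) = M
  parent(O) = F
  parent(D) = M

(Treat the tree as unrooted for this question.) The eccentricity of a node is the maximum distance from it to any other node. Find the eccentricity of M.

A farthest node from M is K.
The path M–N–J–Q–K has 4 edges.

4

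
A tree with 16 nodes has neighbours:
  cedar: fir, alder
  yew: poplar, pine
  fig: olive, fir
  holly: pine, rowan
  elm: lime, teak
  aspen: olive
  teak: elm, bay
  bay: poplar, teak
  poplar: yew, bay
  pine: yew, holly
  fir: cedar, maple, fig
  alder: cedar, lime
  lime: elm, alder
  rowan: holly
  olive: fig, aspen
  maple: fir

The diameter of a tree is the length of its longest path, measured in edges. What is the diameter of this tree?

14

BFS from rowan reaches aspen last, at distance 14; BFS from aspen confirms no node is farther.
Path: rowan - holly - pine - yew - poplar - bay - teak - elm - lime - alder - cedar - fir - fig - olive - aspen.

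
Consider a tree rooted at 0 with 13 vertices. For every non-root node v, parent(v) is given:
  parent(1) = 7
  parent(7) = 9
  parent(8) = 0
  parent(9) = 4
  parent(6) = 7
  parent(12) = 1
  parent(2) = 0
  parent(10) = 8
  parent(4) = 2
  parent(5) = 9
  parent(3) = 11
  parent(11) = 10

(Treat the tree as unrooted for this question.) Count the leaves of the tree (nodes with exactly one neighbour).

The leaves are 3, 5, 6, 12.
That is 4 leaves.

4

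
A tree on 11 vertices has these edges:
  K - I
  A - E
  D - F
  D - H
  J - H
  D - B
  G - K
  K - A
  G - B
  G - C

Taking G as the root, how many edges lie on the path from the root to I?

2

Climbing from I to the root: I → K → G. That's 2 steps.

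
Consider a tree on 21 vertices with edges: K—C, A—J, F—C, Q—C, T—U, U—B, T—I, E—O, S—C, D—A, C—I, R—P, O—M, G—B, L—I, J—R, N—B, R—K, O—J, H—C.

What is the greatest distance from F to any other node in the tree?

The node farthest from F is G (M, E, N, D also at distance 6), via F – C – I – T – U – B – G — 6 edges.

6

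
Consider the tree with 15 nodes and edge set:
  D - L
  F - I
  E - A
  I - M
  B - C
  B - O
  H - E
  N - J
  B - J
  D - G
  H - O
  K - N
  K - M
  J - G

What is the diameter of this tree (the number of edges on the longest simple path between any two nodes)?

10

Starting from A, a farthest node is F at distance 10.
One longest path: A - E - H - O - B - J - N - K - M - I - F.
So the diameter is 10.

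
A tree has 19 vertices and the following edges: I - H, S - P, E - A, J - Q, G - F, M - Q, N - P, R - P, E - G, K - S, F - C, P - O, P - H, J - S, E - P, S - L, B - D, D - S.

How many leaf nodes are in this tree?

Exactly 10 nodes have a single neighbour: A, B, C, I, K, L, M, N, O, R.

10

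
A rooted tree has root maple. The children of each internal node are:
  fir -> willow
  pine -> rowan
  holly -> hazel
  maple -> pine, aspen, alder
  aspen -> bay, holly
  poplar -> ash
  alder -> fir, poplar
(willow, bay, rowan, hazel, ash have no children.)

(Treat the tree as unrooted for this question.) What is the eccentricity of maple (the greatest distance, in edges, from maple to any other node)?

The node farthest from maple is ash (hazel, willow also at distance 3), via maple-alder-poplar-ash — 3 edges.

3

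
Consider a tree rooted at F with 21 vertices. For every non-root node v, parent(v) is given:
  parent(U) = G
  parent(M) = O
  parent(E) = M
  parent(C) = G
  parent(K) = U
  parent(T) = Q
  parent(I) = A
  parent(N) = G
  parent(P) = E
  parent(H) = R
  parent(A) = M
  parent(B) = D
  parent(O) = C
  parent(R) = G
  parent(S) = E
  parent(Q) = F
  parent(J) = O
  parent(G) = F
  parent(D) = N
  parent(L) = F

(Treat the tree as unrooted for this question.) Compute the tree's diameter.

8

Starting from I, a farthest node is B at distance 8.
One longest path: I – A – M – O – C – G – N – D – B.
So the diameter is 8.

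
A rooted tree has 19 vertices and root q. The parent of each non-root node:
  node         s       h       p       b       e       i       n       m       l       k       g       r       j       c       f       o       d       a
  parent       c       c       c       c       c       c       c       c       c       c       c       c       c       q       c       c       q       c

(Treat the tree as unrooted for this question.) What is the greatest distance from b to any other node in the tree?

3

A farthest node from b is d.
The path b-c-q-d has 3 edges.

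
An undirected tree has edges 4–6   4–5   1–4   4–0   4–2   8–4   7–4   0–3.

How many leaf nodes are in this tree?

The leaves are 1, 2, 3, 5, 6, 7, 8.
That is 7 leaves.

7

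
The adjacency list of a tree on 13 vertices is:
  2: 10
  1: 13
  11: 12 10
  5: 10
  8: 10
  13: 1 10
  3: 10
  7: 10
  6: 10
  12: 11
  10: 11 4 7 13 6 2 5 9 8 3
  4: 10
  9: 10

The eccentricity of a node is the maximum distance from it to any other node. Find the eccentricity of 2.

3

The node farthest from 2 is 12 (1 also at distance 3), via 2–10–11–12 — 3 edges.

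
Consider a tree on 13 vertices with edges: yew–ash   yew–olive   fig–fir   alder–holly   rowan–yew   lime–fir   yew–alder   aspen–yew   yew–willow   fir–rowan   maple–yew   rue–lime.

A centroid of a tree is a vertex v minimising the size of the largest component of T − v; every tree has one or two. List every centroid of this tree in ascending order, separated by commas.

Removing yew splits the tree into components of sizes 5, 2, 1, 1, 1, 1, 1; the largest is 5 ≤ ⌊13/2⌋ = 6.
No neighbour of yew does as well, so yew is the unique centroid.

yew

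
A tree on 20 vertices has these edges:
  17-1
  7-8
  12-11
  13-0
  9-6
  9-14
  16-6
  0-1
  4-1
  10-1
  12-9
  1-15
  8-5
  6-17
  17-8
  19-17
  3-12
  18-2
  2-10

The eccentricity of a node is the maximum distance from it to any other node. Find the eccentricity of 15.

A farthest node from 15 is 11 (3 also at distance 6).
The path 15 – 1 – 17 – 6 – 9 – 12 – 11 has 6 edges.

6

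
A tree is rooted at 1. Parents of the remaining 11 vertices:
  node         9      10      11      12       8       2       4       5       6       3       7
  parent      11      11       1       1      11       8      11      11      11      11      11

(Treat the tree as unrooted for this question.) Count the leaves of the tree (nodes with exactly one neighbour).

9

Exactly 9 nodes have a single neighbour: 2, 3, 4, 5, 6, 7, 9, 10, 12.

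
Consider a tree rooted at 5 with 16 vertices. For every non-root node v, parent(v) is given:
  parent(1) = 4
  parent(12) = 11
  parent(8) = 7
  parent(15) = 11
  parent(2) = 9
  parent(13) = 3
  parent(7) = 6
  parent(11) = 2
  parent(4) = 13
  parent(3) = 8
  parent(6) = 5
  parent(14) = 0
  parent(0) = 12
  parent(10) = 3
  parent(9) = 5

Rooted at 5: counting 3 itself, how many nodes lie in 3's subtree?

5

The subtree rooted at 3 contains: 3, 10, 13, 4, 1 — 5 nodes.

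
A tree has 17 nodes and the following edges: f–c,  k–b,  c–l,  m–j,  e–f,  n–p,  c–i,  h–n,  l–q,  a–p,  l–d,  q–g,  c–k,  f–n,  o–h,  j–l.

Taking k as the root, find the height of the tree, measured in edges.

A deepest node is o, reached by k – c – f – n – h – o.
That path has 5 edges, so the height is 5.

5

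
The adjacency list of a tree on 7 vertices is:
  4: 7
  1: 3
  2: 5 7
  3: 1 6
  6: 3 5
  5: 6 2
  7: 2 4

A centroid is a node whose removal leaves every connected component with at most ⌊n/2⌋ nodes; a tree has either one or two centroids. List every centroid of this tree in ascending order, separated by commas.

5

Delete 5: the remaining components have sizes 3, 3. Max 3 ≤ 3, so 5 is a centroid.
No neighbour of 5 does as well, so 5 is the unique centroid.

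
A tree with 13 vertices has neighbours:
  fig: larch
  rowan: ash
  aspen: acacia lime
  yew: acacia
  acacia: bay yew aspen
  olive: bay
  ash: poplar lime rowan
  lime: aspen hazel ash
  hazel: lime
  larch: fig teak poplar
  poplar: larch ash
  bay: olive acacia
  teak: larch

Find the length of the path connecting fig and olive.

8

fig–larch–poplar–ash–lime–aspen–acacia–bay–olive: 8 edges.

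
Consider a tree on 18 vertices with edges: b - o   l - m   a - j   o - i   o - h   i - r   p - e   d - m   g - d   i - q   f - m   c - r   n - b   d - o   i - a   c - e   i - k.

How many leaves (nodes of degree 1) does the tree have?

Degree-1 nodes: f, g, h, j, k, l, n, p, q — 9 of them.

9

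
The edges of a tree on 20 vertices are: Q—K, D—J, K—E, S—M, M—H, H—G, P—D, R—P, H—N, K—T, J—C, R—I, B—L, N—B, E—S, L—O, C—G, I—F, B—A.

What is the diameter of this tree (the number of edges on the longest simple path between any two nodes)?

A longest path is T-K-E-S-M-H-G-C-J-D-P-R-I-F, with 13 edges.

13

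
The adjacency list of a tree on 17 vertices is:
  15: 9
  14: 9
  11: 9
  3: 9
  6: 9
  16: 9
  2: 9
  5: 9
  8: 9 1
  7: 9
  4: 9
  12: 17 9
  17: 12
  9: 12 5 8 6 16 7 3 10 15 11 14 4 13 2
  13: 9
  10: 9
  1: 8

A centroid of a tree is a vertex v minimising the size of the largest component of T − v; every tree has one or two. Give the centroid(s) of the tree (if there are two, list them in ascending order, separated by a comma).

Delete 9: the remaining components have sizes 2, 2, 1, 1, 1, 1, 1, 1, 1, 1, 1, 1, 1, 1. Max 2 ≤ 8, so 9 is a centroid.
Every other node leaves some component of size > 8, so the centroid is unique.

9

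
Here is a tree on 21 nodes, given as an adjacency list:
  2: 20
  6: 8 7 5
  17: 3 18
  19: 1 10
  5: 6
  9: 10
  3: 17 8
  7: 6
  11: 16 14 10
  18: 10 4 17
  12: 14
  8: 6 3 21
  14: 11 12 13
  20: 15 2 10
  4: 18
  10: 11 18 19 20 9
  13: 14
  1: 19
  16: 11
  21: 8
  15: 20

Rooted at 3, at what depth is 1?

Path from 3 to 1: 3 – 17 – 18 – 10 – 19 – 1, which has 5 edges.

5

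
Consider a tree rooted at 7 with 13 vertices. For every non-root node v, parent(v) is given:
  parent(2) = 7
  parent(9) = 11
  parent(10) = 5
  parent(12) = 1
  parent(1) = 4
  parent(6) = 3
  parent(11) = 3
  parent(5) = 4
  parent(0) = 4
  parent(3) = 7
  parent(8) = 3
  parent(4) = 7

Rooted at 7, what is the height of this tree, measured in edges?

3

The longest root-to-leaf path is 7 → 4 → 1 → 12 (3 edges).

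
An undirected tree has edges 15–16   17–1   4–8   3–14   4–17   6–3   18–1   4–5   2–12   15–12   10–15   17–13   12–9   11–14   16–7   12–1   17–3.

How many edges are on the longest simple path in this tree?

Starting from 11, a farthest node is 7 at distance 8.
One longest path: 11 – 14 – 3 – 17 – 1 – 12 – 15 – 16 – 7.
So the diameter is 8.

8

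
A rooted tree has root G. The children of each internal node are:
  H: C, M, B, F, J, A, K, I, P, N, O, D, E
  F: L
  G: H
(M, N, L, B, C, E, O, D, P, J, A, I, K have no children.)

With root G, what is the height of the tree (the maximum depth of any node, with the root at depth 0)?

A deepest node is L, reached by G – H – F – L.
That path has 3 edges, so the height is 3.

3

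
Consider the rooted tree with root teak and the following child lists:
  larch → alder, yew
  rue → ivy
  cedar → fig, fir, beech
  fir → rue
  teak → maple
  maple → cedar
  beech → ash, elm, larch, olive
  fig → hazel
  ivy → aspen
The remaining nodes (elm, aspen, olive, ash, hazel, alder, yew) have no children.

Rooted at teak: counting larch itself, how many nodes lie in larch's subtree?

The subtree rooted at larch contains: larch, yew, alder — 3 nodes.

3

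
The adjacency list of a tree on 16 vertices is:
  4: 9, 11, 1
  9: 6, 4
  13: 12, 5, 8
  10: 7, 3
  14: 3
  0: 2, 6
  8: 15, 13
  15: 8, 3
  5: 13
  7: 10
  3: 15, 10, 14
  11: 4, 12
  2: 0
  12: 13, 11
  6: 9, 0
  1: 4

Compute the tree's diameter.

Starting from 2, a farthest node is 7 at distance 12.
One longest path: 2 - 0 - 6 - 9 - 4 - 11 - 12 - 13 - 8 - 15 - 3 - 10 - 7.
So the diameter is 12.

12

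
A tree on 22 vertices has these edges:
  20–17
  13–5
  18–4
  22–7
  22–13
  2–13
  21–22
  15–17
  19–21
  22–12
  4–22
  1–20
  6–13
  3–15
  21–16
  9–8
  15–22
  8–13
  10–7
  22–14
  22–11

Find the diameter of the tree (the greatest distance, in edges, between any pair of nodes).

A longest path is 1 – 20 – 17 – 15 – 22 – 13 – 8 – 9, with 7 edges.

7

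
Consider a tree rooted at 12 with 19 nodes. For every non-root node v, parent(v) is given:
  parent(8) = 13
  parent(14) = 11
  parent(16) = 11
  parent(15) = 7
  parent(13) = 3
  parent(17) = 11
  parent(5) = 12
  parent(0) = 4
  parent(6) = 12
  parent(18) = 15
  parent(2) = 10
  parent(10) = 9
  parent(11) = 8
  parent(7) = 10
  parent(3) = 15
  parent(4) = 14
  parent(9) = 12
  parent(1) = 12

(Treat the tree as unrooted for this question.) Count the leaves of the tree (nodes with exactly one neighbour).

Degree-1 nodes: 0, 1, 2, 5, 6, 16, 17, 18 — 8 of them.

8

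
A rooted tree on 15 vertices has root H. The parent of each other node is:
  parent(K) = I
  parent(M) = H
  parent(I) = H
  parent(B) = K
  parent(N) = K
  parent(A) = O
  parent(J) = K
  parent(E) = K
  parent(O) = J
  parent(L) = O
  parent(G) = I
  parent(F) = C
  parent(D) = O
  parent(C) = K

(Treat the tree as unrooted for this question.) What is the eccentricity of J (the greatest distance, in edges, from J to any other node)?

Distances from J peak at 4, attained at M.
J–K–I–H–M

4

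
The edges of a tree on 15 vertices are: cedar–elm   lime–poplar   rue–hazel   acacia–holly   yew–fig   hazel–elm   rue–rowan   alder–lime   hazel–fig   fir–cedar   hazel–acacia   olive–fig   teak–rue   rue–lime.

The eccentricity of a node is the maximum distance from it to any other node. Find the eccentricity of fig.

Distances from fig peak at 4, attained at alder (fir, poplar also at distance 4).
fig–hazel–rue–lime–alder

4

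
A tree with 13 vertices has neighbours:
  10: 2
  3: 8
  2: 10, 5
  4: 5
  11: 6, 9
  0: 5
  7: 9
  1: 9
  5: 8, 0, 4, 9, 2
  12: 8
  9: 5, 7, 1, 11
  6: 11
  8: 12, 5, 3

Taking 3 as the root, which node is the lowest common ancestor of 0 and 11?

Path 0→root: 0 5 8 3; path 11→root: 11 9 5 8 3.
First common node: 5.

5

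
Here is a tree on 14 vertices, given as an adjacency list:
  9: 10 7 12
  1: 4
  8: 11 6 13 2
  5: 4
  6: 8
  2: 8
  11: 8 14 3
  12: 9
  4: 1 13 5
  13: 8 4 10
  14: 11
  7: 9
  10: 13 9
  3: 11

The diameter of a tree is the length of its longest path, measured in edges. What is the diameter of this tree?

6

A longest path is 12 – 9 – 10 – 13 – 8 – 11 – 14, with 6 edges.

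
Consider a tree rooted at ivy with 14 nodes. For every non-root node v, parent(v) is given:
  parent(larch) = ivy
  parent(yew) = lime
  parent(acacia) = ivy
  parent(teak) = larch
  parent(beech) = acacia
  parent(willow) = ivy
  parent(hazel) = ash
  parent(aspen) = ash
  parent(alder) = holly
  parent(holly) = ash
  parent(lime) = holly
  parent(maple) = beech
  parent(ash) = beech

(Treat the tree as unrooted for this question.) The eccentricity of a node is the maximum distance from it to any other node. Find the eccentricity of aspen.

The node farthest from aspen is teak, via aspen – ash – beech – acacia – ivy – larch – teak — 6 edges.

6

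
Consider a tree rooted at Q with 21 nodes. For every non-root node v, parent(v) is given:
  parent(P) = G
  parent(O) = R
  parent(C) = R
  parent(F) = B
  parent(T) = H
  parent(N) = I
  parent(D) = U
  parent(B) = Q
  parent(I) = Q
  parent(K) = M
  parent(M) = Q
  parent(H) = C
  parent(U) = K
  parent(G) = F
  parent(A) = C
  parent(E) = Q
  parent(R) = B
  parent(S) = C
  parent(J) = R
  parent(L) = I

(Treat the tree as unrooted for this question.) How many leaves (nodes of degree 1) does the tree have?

Degree-1 nodes: A, D, E, J, L, N, O, P, S, T — 10 of them.

10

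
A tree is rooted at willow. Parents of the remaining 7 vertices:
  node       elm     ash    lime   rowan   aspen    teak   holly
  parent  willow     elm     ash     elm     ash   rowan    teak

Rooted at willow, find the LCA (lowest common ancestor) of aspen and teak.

Path aspen→root: aspen ash elm willow; path teak→root: teak rowan elm willow.
First common node: elm.

elm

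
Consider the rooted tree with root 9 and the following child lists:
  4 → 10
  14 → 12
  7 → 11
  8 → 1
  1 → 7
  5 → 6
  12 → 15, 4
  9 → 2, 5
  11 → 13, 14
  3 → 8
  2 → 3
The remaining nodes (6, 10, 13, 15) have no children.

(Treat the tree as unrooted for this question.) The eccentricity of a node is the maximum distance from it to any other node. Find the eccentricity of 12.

The node farthest from 12 is 6, via 12–14–11–7–1–8–3–2–9–5–6 — 10 edges.

10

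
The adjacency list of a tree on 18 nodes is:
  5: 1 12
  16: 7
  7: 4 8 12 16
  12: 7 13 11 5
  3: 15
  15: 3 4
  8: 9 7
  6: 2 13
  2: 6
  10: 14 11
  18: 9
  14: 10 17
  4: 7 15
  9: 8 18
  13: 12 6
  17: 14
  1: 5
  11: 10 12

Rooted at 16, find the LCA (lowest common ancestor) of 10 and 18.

7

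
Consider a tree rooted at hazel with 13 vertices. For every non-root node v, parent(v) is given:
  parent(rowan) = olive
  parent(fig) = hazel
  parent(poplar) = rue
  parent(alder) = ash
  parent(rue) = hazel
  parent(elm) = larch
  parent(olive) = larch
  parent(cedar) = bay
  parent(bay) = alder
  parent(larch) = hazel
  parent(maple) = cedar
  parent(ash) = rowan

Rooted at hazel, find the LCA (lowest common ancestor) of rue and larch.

rue's ancestor chain is rue, hazel and larch's is larch, hazel; they first meet at hazel.

hazel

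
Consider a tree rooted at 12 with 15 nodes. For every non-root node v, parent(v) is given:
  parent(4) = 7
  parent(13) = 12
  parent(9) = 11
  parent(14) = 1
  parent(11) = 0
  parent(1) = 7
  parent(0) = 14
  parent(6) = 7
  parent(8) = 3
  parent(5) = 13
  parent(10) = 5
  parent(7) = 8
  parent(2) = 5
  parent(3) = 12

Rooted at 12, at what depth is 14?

Path from 12 to 14: 12 – 3 – 8 – 7 – 1 – 14, which has 5 edges.

5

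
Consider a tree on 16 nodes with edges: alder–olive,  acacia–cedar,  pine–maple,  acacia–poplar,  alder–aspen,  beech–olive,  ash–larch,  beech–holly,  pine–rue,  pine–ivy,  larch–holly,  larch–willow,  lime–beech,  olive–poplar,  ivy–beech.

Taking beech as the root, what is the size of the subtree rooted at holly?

Descendants of holly (including itself): holly, larch, willow, ash. That's 4.

4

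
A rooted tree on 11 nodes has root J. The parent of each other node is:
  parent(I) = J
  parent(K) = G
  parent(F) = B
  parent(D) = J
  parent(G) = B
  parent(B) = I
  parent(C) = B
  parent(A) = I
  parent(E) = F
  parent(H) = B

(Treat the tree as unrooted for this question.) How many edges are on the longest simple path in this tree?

BFS from D reaches E last, at distance 5; BFS from E confirms no node is farther.
Path: D–J–I–B–F–E.

5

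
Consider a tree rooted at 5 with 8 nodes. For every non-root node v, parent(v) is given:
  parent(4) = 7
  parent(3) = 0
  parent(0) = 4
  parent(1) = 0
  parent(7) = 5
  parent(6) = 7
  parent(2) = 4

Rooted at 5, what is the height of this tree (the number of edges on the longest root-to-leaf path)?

4

1 sits deepest: 5 – 7 – 4 – 0 – 1 — 4 edges from the root.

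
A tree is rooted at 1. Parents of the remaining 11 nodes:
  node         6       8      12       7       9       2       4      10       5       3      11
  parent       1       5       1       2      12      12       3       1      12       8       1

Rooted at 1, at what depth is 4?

Path from 1 to 4: 1–12–5–8–3–4, which has 5 edges.

5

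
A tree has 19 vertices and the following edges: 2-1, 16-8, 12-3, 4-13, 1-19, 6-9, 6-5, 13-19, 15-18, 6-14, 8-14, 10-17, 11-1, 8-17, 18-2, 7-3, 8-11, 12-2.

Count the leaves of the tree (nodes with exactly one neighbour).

Exactly 7 nodes have a single neighbour: 4, 5, 7, 9, 10, 15, 16.

7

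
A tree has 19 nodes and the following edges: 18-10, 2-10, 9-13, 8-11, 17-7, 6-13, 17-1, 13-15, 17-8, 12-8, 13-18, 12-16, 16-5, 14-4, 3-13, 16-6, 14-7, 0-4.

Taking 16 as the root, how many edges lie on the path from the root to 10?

Climbing from 10 to the root: 10–18–13–6–16. That's 4 steps.

4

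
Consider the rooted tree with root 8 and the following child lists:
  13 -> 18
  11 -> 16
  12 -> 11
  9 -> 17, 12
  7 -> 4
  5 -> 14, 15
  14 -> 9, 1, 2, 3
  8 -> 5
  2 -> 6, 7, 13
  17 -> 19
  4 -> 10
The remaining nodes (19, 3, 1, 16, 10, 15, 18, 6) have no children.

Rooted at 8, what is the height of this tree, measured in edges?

16 sits deepest: 8 – 5 – 14 – 9 – 12 – 11 – 16 — 6 edges from the root.

6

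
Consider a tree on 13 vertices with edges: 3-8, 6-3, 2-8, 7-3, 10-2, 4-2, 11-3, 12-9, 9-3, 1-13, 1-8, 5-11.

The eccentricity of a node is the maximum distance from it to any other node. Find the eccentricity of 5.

5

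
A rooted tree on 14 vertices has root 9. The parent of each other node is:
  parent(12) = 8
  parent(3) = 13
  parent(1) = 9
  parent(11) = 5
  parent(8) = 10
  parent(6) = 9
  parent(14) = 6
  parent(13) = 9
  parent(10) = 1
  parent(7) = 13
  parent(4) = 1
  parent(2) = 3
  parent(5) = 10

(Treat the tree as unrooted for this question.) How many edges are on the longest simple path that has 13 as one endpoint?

5

A farthest node from 13 is 12 (11 also at distance 5).
The path 13-9-1-10-8-12 has 5 edges.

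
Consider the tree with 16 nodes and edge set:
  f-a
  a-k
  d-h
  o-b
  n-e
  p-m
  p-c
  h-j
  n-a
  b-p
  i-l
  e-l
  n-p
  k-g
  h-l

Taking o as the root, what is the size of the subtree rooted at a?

Descendants of a (including itself): a, f, k, g. That's 4.

4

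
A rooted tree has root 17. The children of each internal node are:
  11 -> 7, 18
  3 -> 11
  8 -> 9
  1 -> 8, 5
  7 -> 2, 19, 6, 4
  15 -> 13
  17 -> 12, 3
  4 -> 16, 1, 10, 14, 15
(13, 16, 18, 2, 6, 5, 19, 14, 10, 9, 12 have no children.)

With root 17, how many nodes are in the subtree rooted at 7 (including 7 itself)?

The subtree rooted at 7 contains: 7, 4, 6, 2, 19, 15, 1, 16, 10, 14, 13, 8, 5, 9 — 14 nodes.

14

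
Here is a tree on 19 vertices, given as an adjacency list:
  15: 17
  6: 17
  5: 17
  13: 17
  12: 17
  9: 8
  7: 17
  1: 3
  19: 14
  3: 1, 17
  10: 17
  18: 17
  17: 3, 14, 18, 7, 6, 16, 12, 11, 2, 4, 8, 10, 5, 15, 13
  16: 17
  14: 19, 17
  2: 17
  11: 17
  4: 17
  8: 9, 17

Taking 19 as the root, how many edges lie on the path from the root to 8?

3

Path from 19 to 8: 19–14–17–8, which has 3 edges.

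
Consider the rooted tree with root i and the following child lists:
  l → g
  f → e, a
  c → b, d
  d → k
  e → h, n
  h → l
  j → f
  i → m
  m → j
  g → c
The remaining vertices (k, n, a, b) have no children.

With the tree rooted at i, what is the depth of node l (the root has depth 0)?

6

Climbing from l to the root: l – h – e – f – j – m – i. That's 6 steps.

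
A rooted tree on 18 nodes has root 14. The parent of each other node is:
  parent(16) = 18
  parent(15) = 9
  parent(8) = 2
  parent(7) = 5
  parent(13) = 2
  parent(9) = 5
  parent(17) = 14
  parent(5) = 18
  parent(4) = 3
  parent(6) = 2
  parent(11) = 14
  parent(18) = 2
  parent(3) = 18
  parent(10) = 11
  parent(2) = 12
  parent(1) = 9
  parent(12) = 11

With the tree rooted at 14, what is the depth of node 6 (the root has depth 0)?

Climbing from 6 to the root: 6–2–12–11–14. That's 4 steps.

4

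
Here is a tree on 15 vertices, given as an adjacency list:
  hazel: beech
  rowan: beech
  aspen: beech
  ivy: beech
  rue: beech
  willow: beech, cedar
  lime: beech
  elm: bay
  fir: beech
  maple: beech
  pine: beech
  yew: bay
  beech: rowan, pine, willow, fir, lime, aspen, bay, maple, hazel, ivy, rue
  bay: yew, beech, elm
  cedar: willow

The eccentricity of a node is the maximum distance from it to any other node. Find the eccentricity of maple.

3

Distances from maple peak at 3, attained at cedar (elm, yew also at distance 3).
maple – beech – willow – cedar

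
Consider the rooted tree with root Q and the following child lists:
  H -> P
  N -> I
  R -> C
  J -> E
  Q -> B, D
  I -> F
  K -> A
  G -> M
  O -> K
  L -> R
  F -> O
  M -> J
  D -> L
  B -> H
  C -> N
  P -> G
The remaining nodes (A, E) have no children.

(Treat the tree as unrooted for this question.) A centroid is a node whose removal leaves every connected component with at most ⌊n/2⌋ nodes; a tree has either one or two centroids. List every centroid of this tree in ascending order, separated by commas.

D, L

Removing L splits the tree into components of sizes 9, 8; the largest is 9 ≤ ⌊18/2⌋ = 9.
D is adjacent to L and is also a centroid (the largest component after removing it is likewise 9).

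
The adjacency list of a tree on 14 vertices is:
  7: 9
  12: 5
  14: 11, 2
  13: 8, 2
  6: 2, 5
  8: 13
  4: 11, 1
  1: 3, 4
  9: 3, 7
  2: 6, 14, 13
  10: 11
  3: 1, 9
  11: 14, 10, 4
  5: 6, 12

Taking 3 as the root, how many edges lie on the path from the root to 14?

4

Climbing from 14 to the root: 14 – 11 – 4 – 1 – 3. That's 4 steps.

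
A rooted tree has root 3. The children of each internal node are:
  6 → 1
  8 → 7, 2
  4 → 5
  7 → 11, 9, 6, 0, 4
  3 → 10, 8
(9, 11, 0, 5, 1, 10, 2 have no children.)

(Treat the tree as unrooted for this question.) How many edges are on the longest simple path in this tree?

5

BFS from 10 reaches 5 last, at distance 5; BFS from 5 confirms no node is farther.
Path: 10–3–8–7–4–5.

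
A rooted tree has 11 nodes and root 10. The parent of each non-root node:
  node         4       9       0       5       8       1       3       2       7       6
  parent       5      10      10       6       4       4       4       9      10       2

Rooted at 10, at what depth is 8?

Path from 10 to 8: 10–9–2–6–5–4–8, which has 6 edges.

6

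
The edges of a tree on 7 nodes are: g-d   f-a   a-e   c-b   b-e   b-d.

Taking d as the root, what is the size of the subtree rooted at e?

3

e's subtree: {e, a, f}, size 3.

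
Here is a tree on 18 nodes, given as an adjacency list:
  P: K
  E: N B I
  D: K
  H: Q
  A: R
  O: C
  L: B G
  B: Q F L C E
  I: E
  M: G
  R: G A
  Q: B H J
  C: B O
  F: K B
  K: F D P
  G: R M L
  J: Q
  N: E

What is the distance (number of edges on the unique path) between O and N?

4

O – C – B – E – N: 4 edges.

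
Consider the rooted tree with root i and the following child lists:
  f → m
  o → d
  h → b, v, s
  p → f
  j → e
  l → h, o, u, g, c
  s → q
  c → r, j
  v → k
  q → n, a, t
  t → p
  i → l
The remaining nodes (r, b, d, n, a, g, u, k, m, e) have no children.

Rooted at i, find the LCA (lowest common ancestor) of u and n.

l

Ancestors of u (toward the root): u, l, i.
Ancestors of n: n, q, s, h, l, i.
The deepest node appearing in both lists is l.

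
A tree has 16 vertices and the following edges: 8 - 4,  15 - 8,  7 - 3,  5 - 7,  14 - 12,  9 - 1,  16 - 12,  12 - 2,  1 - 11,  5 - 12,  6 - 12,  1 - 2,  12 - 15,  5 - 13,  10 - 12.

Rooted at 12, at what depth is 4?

Path from 12 to 4: 12 – 15 – 8 – 4, which has 3 edges.

3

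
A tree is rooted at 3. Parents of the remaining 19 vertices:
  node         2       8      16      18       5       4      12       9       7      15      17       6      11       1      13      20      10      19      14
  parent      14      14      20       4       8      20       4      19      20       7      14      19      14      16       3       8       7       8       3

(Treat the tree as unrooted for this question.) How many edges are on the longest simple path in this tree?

6

BFS from 13 reaches 10 last, at distance 6; BFS from 10 confirms no node is farther.
Path: 13 – 3 – 14 – 8 – 20 – 7 – 10.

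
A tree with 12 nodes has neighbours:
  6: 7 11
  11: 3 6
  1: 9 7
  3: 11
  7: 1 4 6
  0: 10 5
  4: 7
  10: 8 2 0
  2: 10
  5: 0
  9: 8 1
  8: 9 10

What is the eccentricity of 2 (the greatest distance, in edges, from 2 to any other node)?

8

Distances from 2 peak at 8, attained at 3.
2 – 10 – 8 – 9 – 1 – 7 – 6 – 11 – 3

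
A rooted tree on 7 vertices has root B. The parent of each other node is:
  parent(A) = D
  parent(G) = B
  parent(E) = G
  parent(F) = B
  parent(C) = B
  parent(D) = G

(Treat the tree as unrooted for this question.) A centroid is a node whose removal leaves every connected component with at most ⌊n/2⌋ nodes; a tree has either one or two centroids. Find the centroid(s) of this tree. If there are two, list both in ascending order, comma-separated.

Delete G: the remaining components have sizes 3, 2, 1. Max 3 ≤ 3, so G is a centroid.
Every other node leaves some component of size > 3, so the centroid is unique.

G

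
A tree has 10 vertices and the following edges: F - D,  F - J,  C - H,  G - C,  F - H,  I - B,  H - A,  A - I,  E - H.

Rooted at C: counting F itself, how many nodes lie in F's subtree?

F's subtree: {F, D, J}, size 3.

3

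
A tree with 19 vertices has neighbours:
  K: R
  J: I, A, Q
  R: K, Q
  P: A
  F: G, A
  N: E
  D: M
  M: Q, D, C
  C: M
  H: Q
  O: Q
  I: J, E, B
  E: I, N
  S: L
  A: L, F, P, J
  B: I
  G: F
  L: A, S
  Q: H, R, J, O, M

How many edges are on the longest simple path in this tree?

A longest path is N – E – I – J – A – L – S, with 6 edges.

6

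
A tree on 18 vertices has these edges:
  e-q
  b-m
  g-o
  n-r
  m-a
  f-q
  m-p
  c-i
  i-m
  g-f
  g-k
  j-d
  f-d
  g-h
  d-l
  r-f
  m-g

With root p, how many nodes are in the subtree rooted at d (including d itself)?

3

The subtree rooted at d contains: d, j, l — 3 nodes.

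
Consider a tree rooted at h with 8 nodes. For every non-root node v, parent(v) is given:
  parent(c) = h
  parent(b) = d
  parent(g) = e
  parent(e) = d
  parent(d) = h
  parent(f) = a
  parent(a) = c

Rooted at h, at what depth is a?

2

Path from h to a: h–c–a, which has 2 edges.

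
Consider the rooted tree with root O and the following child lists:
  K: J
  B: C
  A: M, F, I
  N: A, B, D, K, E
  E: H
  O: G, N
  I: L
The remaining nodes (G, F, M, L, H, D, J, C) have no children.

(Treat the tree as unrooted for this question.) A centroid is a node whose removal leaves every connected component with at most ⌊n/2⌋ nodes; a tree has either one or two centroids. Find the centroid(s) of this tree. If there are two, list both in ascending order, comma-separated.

N

If N is removed the pieces have sizes 5, 2, 2, 2, 2, 1, all ≤ ⌊15/2⌋ = 7.
No neighbour of N does as well, so N is the unique centroid.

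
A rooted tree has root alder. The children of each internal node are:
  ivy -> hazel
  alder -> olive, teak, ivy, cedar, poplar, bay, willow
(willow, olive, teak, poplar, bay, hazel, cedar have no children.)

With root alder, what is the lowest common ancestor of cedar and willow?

alder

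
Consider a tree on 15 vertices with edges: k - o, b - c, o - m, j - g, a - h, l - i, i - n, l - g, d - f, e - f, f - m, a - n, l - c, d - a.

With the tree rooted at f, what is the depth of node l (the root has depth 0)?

5

f – d – a – n – i – l — 5 edges.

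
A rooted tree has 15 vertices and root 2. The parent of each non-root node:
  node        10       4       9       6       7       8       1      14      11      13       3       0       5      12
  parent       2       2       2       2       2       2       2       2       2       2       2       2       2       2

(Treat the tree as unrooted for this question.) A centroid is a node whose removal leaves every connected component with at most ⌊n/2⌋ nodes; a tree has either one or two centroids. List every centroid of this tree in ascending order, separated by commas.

2

Delete 2: the remaining components have sizes 1, 1, 1, 1, 1, 1, 1, 1, 1, 1, 1, 1, 1, 1. Max 1 ≤ 7, so 2 is a centroid.
Every other node leaves some component of size > 7, so the centroid is unique.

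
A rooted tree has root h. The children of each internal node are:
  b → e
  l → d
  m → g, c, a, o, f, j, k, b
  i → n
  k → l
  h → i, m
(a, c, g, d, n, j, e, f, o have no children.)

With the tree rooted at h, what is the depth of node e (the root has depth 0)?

3

h – m – b – e — 3 edges.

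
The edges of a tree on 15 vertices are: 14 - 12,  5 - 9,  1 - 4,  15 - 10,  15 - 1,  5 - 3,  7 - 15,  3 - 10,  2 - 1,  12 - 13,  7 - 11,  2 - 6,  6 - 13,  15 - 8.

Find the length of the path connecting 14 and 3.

8

14 – 12 – 13 – 6 – 2 – 1 – 15 – 10 – 3: 8 edges.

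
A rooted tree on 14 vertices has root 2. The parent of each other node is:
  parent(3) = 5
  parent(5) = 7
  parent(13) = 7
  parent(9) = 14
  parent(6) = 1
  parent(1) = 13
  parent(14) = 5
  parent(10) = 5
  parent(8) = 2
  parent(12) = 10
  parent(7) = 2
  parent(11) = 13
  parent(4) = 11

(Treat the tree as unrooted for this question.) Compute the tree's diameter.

A longest path is 4 - 11 - 13 - 7 - 5 - 10 - 12, with 6 edges.

6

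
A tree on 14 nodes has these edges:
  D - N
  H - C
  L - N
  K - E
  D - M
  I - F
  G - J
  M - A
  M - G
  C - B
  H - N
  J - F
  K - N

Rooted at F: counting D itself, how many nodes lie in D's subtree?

Descendants of D (including itself): D, N, L, H, K, C, E, B. That's 8.

8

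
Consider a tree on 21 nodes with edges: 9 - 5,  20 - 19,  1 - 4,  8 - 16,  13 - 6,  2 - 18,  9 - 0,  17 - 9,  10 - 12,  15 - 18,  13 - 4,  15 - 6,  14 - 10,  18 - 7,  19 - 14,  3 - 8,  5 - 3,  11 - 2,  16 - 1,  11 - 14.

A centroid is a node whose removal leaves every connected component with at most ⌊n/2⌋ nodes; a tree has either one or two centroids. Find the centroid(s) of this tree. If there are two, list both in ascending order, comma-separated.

6

Removing 6 splits the tree into components of sizes 10, 10; the largest is 10 ≤ ⌊21/2⌋ = 10.
No neighbour of 6 does as well, so 6 is the unique centroid.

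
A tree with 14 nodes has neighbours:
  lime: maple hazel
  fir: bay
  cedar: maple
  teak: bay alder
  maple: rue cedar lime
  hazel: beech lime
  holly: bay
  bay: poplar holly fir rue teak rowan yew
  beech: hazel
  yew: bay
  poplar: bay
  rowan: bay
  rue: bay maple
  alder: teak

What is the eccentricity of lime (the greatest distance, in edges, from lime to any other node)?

5

The node farthest from lime is alder, via lime-maple-rue-bay-teak-alder — 5 edges.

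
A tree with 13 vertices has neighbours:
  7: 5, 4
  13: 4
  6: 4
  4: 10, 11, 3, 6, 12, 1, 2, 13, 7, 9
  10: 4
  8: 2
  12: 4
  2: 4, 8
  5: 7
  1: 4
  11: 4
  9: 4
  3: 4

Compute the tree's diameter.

4

A longest path is 5–7–4–2–8, with 4 edges.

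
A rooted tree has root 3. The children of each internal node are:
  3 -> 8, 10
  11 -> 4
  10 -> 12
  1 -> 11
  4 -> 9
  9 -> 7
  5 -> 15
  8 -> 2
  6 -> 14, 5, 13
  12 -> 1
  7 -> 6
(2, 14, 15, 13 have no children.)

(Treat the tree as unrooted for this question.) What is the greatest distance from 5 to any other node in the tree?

11

A farthest node from 5 is 2.
The path 5 – 6 – 7 – 9 – 4 – 11 – 1 – 12 – 10 – 3 – 8 – 2 has 11 edges.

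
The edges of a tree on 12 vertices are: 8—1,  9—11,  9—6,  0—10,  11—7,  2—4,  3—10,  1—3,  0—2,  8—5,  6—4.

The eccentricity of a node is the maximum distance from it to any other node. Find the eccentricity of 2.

Distances from 2 peak at 6, attained at 5.
2-0-10-3-1-8-5

6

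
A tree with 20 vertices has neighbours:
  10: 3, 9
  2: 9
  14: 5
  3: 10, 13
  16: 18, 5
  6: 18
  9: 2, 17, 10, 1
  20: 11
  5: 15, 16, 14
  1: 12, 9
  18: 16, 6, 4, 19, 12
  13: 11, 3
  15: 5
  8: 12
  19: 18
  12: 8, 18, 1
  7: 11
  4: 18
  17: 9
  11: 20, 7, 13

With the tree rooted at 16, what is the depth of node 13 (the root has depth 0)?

Climbing from 13 to the root: 13 – 3 – 10 – 9 – 1 – 12 – 18 – 16. That's 7 steps.

7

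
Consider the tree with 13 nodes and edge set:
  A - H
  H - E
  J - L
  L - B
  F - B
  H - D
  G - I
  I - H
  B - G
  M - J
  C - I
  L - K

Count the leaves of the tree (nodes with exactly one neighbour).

7

The leaves are A, C, D, E, F, K, M.
That is 7 leaves.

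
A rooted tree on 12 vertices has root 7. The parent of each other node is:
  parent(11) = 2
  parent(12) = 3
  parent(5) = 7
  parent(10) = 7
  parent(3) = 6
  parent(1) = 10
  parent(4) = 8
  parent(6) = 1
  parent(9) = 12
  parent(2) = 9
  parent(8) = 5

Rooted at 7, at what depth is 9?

7 → 10 → 1 → 6 → 3 → 12 → 9 — 6 edges.

6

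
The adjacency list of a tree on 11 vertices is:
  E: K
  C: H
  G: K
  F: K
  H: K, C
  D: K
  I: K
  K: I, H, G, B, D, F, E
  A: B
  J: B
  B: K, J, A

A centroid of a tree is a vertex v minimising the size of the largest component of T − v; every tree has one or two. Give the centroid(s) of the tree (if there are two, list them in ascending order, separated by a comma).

K

Removing K splits the tree into components of sizes 3, 2, 1, 1, 1, 1, 1; the largest is 3 ≤ ⌊11/2⌋ = 5.
Every other node leaves some component of size > 5, so the centroid is unique.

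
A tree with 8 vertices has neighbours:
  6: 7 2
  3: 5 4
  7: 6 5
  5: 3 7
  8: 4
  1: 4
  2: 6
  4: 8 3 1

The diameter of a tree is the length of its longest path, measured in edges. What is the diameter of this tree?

6

Starting from 2, a farthest node is 8 at distance 6.
One longest path: 2 - 6 - 7 - 5 - 3 - 4 - 8.
So the diameter is 6.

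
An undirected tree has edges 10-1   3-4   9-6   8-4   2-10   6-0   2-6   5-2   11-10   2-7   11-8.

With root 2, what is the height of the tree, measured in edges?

The longest root-to-leaf path is 2 → 10 → 11 → 8 → 4 → 3 (5 edges).

5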